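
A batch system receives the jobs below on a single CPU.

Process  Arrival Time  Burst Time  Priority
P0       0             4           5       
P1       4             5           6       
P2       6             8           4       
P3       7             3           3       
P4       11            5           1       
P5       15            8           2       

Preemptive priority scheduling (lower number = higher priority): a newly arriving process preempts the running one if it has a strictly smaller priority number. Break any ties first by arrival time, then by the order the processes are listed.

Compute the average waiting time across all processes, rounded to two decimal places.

Timeline: | P0 0-4 | P1 4-6 | P2 6-7 | P3 7-10 | P2 10-11 | P4 11-16 | P5 16-24 | P2 24-30 | P1 30-33 |
Completion: P0=4  P1=33  P2=30  P3=10  P4=16  P5=24
Turnaround (C−A): P0=4  P1=29  P2=24  P3=3  P4=5  P5=9
Waiting times: P0=0, P1=24, P2=16, P3=0, P4=0, P5=1
Average waiting = (0+24+16+0+0+1) / 6 = 41/6 = 6.83

6.83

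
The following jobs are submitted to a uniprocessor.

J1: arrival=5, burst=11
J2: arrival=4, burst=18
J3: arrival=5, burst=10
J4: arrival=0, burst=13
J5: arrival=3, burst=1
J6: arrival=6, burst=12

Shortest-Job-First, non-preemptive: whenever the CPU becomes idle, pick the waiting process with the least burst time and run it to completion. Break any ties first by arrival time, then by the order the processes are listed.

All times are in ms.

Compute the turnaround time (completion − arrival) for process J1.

Schedule: | J4 0-13 | J5 13-14 | J3 14-24 | J1 24-35 | J6 35-47 | J2 47-65 |
Completion: J1=35  J2=65  J3=24  J4=13  J5=14  J6=47
Turnaround (C−A): J1=30  J2=61  J3=19  J4=13  J5=11  J6=41
Turnaround(J1) = completion − arrival = 35 − 5 = 30

30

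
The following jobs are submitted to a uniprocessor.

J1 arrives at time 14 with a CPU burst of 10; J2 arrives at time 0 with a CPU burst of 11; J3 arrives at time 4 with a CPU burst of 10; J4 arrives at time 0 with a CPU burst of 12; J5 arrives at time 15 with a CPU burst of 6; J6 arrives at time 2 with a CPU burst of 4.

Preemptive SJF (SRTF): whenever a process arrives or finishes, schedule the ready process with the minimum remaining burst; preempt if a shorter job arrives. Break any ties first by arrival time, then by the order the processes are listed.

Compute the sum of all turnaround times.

Timeline: | J2 0-2 | J6 2-6 | J2 6-15 | J5 15-21 | J3 21-31 | J1 31-41 | J4 41-53 |
Completion: J1=41  J2=15  J3=31  J4=53  J5=21  J6=6
Turnaround (C−A): J1=27  J2=15  J3=27  J4=53  J5=6  J6=4
Turnaround = completion − arrival: J1=27, J2=15, J3=27, J4=53, J5=6, J6=4
Total turnaround = 27 + 15 + 27 + 53 + 6 + 4 = 132

132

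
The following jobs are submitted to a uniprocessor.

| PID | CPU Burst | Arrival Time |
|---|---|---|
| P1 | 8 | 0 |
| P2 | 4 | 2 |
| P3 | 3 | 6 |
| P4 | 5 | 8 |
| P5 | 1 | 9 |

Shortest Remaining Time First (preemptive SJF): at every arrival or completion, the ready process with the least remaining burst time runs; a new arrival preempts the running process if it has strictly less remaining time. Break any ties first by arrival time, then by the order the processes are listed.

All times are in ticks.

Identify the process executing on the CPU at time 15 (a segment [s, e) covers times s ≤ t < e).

P1

Gantt: | P1 0-2 | P2 2-6 | P3 6-9 | P5 9-10 | P4 10-15 | P1 15-21 |
Completion: P1=21  P2=6  P3=9  P4=15  P5=10
Turnaround (C−A): P1=21  P2=4  P3=3  P4=7  P5=1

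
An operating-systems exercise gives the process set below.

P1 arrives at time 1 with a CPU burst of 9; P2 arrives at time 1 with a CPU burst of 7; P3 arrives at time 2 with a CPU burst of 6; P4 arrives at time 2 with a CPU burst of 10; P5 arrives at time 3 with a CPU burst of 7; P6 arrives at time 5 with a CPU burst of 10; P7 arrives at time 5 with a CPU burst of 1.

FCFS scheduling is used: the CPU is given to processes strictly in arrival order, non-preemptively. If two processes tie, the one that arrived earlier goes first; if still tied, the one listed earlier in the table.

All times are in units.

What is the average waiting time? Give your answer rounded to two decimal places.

Gantt: | idle 0-1 | P1 1-10 | P2 10-17 | P3 17-23 | P4 23-33 | P5 33-40 | P6 40-50 | P7 50-51 |
Completion: P1=10  P2=17  P3=23  P4=33  P5=40  P6=50  P7=51
Waiting times: P1=0, P2=9, P3=15, P4=21, P5=30, P6=35, P7=45
Average waiting = (0+9+15+21+30+35+45) / 7 = 155/7 = 22.14

22.14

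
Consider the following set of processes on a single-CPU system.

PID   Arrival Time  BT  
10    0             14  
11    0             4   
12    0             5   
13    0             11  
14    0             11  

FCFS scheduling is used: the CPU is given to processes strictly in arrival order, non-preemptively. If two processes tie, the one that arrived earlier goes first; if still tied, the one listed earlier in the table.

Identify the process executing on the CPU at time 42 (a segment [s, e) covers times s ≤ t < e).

Timeline: | 10 0-14 | 11 14-18 | 12 18-23 | 13 23-34 | 14 34-45 |
Completion: 10=14  11=18  12=23  13=34  14=45

14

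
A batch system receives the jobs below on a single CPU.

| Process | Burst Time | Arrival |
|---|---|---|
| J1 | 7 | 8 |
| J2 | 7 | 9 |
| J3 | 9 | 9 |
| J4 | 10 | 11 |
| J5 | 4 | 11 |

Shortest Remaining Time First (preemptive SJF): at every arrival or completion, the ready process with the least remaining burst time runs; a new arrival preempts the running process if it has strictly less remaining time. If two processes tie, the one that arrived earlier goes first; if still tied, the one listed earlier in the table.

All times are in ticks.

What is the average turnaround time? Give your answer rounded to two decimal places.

18.40

Timeline: | idle 0-8 | J1 8-15 | J5 15-19 | J2 19-26 | J3 26-35 | J4 35-45 |
Completion: J1=15  J2=26  J3=35  J4=45  J5=19
Turnaround (C−A): J1=7  J2=17  J3=26  J4=34  J5=8
Turnaround times: J1=7, J2=17, J3=26, J4=34, J5=8
Average turnaround = (7+17+26+34+8) / 5 = 92/5 = 18.40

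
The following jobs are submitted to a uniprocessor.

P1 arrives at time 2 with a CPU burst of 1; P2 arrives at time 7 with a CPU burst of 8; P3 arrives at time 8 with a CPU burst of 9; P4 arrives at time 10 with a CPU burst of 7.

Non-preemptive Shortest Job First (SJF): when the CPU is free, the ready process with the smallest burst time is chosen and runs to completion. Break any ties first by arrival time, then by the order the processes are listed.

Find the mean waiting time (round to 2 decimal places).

Gantt: | idle 0-2 | P1 2-3 | idle 3-7 | P2 7-15 | P4 15-22 | P3 22-31 |
Completion: P1=3  P2=15  P3=31  P4=22
Turnaround (C−A): P1=1  P2=8  P3=23  P4=12
Waiting times: P1=0, P2=0, P3=14, P4=5
Average waiting = (0+0+14+5) / 4 = 19/4 = 4.75

4.75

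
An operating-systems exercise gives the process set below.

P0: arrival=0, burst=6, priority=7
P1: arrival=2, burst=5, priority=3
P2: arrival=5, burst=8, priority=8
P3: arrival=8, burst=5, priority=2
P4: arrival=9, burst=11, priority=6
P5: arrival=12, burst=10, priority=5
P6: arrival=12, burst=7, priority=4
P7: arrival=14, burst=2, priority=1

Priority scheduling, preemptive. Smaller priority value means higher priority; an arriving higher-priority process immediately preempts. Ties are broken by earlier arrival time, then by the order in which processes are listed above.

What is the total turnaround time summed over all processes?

171

Timeline: | P0 0-2 | P1 2-7 | P0 7-8 | P3 8-13 | P6 13-14 | P7 14-16 | P6 16-22 | P5 22-32 | P4 32-43 | P0 43-46 | P2 46-54 |
Completion: P0=46  P1=7  P2=54  P3=13  P4=43  P5=32  P6=22  P7=16
Turnaround (C−A): P0=46  P1=5  P2=49  P3=5  P4=34  P5=20  P6=10  P7=2
Turnaround = completion − arrival: P0=46, P1=5, P2=49, P3=5, P4=34, P5=20, P6=10, P7=2
Total turnaround = 46 + 5 + 49 + 5 + 34 + 20 + 10 + 2 = 171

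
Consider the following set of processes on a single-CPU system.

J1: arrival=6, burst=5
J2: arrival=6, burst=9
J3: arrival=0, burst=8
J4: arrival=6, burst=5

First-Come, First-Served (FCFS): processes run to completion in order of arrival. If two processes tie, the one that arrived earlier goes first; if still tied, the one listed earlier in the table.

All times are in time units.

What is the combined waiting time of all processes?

25

Gantt: | J3 0-8 | J1 8-13 | J2 13-22 | J4 22-27 |
Completion: J1=13  J2=22  J3=8  J4=27
Waiting = turnaround − burst: J1=2, J2=7, J3=0, J4=16
Total waiting = 2 + 7 + 0 + 16 = 25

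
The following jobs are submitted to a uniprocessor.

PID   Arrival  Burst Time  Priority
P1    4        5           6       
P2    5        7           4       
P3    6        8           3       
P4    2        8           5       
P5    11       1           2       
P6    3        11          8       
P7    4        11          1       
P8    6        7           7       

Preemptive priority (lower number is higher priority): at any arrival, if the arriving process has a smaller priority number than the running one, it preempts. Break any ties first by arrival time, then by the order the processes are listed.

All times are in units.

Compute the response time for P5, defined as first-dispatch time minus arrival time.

4

Timeline: | idle 0-2 | P4 2-4 | P7 4-15 | P5 15-16 | P3 16-24 | P2 24-31 | P4 31-37 | P1 37-42 | P8 42-49 | P6 49-60 |
Completion: P1=42  P2=31  P3=24  P4=37  P5=16  P6=60  P7=15  P8=49
Turnaround (C−A): P1=38  P2=26  P3=18  P4=35  P5=5  P6=57  P7=11  P8=43
Response(P5) = first start − arrival = 15 − 11 = 4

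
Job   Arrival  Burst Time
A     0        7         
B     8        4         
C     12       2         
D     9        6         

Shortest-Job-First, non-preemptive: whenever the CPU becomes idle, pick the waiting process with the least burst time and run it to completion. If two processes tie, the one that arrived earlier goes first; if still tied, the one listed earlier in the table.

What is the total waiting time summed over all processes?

Gantt: | A 0-7 | idle 7-8 | B 8-12 | C 12-14 | D 14-20 |
Completion: A=7  B=12  C=14  D=20
Turnaround (C−A): A=7  B=4  C=2  D=11
Waiting = turnaround − burst: A=0, B=0, C=0, D=5
Total waiting = 0 + 0 + 0 + 5 = 5

5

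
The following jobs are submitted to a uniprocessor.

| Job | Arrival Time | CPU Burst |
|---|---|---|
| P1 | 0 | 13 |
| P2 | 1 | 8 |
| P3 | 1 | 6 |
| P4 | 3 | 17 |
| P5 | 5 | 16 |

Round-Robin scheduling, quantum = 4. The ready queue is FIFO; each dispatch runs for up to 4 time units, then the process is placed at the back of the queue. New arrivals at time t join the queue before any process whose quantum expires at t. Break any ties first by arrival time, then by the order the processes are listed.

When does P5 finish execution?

Schedule: | P1 0-4 | P2 4-8 | P3 8-12 | P4 12-16 | P1 16-20 | P5 20-24 | P2 24-28 | P3 28-30 | P4 30-34 | P1 34-38 | P5 38-42 | P4 42-46 | P1 46-47 | P5 47-51 | P4 51-55 | P5 55-59 | P4 59-60 |
Completion: P1=47  P2=28  P3=30  P4=60  P5=59
Turnaround (C−A): P1=47  P2=27  P3=29  P4=57  P5=54

59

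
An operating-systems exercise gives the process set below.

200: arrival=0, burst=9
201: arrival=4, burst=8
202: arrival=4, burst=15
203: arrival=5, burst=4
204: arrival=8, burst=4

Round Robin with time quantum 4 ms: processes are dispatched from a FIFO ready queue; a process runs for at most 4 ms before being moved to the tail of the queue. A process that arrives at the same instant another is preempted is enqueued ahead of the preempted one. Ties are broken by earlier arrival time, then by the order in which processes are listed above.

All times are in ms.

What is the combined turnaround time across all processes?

124

Gantt: | 200 0-4 | 201 4-8 | 202 8-12 | 200 12-16 | 203 16-20 | 204 20-24 | 201 24-28 | 202 28-32 | 200 32-33 | 202 33-40 |
Completion: 200=33  201=28  202=40  203=20  204=24
Turnaround = completion − arrival: 200=33, 201=24, 202=36, 203=15, 204=16
Total turnaround = 33 + 24 + 36 + 15 + 16 = 124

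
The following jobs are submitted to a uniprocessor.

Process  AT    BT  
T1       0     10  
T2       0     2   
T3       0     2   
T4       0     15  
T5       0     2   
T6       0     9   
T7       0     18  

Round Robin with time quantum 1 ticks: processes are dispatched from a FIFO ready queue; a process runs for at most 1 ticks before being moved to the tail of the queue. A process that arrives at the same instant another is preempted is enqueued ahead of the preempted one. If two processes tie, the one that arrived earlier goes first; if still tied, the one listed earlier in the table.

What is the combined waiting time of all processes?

169

Schedule: | T1 0-1 | T2 1-2 | T3 2-3 | T4 3-4 | T5 4-5 | T6 5-6 | T7 6-7 | T1 7-8 | T2 8-9 | T3 9-10 | T4 10-11 | T5 11-12 | T6 12-13 | T7 13-14 | T1 14-15 | T4 15-16 | T6 16-17 | T7 17-18 | T1 18-19 | T4 19-20 | T6 20-21 | T7 21-22 | T1 22-23 | T4 23-24 | T6 24-25 | T7 25-26 | T1 26-27 | T4 27-28 | T6 28-29 | T7 29-30 | T1 30-31 | T4 31-32 | T6 32-33 | T7 33-34 | T1 34-35 | T4 35-36 | T6 36-37 | T7 37-38 | T1 38-39 | T4 39-40 | T6 40-41 | T7 41-42 | T1 42-43 | T4 43-44 | T7 44-45 | T4 45-46 | T7 46-47 | T4 47-48 | T7 48-49 | T4 49-50 | T7 50-51 | T4 51-52 | T7 52-53 | T4 53-54 | T7 54-58 |
Completion: T1=43  T2=9  T3=10  T4=54  T5=12  T6=41  T7=58
Turnaround (C−A): T1=43  T2=9  T3=10  T4=54  T5=12  T6=41  T7=58
Waiting = turnaround − burst: T1=33, T2=7, T3=8, T4=39, T5=10, T6=32, T7=40
Total waiting = 33 + 7 + 8 + 39 + 10 + 32 + 40 = 169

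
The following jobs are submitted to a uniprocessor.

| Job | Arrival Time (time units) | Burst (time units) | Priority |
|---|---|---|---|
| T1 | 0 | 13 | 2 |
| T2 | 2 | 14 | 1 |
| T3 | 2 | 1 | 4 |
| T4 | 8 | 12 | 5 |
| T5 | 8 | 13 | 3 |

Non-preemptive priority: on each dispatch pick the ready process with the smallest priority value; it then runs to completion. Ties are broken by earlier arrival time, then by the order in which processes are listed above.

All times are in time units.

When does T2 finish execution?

27

Gantt: | T1 0-13 | T2 13-27 | T5 27-40 | T3 40-41 | T4 41-53 |
Completion: T1=13  T2=27  T3=41  T4=53  T5=40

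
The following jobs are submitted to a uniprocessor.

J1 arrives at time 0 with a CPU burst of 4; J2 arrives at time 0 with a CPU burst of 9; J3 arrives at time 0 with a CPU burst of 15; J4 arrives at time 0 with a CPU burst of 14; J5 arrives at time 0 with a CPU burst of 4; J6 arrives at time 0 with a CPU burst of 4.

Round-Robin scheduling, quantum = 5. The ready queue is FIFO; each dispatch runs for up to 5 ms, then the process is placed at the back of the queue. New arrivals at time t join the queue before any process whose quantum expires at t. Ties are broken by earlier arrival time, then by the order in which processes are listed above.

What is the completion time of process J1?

4

Timeline: | J1 0-4 | J2 4-9 | J3 9-14 | J4 14-19 | J5 19-23 | J6 23-27 | J2 27-31 | J3 31-36 | J4 36-41 | J3 41-46 | J4 46-50 |
Completion: J1=4  J2=31  J3=46  J4=50  J5=23  J6=27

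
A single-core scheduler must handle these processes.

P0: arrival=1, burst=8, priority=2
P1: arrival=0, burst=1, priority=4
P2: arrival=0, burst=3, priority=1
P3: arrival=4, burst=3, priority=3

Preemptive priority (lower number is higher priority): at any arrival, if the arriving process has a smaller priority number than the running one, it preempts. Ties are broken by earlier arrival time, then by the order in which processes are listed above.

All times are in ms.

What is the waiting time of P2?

0

Timeline: | P2 0-3 | P0 3-11 | P3 11-14 | P1 14-15 |
Completion: P0=11  P1=15  P2=3  P3=14
Turnaround (C−A): P0=10  P1=15  P2=3  P3=10
Waiting(P2) = turnaround − burst = 3 − 3 = 0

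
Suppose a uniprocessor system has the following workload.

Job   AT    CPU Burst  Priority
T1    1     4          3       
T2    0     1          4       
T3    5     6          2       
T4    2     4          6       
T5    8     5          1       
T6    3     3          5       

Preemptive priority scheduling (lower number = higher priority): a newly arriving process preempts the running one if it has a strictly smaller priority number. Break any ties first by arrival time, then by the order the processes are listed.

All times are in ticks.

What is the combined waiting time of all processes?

35

Gantt: | T2 0-1 | T1 1-5 | T3 5-8 | T5 8-13 | T3 13-16 | T6 16-19 | T4 19-23 |
Completion: T1=5  T2=1  T3=16  T4=23  T5=13  T6=19
Turnaround (C−A): T1=4  T2=1  T3=11  T4=21  T5=5  T6=16
Waiting = turnaround − burst: T1=0, T2=0, T3=5, T4=17, T5=0, T6=13
Total waiting = 0 + 0 + 5 + 17 + 0 + 13 = 35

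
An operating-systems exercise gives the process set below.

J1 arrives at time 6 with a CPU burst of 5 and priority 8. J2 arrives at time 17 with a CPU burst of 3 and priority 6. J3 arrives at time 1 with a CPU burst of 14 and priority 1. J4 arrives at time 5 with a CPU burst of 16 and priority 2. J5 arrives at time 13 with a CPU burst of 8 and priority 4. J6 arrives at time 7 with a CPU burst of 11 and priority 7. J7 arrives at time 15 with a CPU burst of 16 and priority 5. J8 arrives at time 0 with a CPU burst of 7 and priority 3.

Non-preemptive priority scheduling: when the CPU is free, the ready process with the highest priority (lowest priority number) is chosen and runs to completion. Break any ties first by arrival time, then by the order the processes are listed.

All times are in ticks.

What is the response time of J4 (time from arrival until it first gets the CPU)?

Timeline: | J8 0-7 | J3 7-21 | J4 21-37 | J5 37-45 | J7 45-61 | J2 61-64 | J6 64-75 | J1 75-80 |
Completion: J1=80  J2=64  J3=21  J4=37  J5=45  J6=75  J7=61  J8=7
Response(J4) = first start − arrival = 21 − 5 = 16

16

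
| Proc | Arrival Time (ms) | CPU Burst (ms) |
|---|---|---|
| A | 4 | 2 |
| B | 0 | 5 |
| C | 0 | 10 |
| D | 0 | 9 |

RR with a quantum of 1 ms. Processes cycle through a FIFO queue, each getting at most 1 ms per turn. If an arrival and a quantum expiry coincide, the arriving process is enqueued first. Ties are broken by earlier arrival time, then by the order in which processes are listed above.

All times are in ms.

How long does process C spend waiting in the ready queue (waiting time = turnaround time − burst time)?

16

Timeline: | B 0-1 | C 1-2 | D 2-3 | B 3-4 | C 4-5 | D 5-6 | A 6-7 | B 7-8 | C 8-9 | D 9-10 | A 10-11 | B 11-12 | C 12-13 | D 13-14 | B 14-15 | C 15-16 | D 16-17 | C 17-18 | D 18-19 | C 19-20 | D 20-21 | C 21-22 | D 22-23 | C 23-24 | D 24-25 | C 25-26 |
Completion: A=11  B=15  C=26  D=25
Turnaround (C−A): A=7  B=15  C=26  D=25
Waiting(C) = turnaround − burst = 26 − 10 = 16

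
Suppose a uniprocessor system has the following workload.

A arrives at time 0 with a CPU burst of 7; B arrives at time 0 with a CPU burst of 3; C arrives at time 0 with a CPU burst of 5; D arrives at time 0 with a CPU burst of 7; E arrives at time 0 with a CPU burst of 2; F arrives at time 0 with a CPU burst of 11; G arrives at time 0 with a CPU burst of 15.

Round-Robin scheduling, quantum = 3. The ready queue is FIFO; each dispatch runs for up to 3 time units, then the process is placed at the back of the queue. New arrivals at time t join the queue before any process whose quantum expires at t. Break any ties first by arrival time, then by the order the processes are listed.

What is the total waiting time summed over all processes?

160

Timeline: | A 0-3 | B 3-6 | C 6-9 | D 9-12 | E 12-14 | F 14-17 | G 17-20 | A 20-23 | C 23-25 | D 25-28 | F 28-31 | G 31-34 | A 34-35 | D 35-36 | F 36-39 | G 39-42 | F 42-44 | G 44-50 |
Completion: A=35  B=6  C=25  D=36  E=14  F=44  G=50
Waiting = turnaround − burst: A=28, B=3, C=20, D=29, E=12, F=33, G=35
Total waiting = 28 + 3 + 20 + 29 + 12 + 33 + 35 = 160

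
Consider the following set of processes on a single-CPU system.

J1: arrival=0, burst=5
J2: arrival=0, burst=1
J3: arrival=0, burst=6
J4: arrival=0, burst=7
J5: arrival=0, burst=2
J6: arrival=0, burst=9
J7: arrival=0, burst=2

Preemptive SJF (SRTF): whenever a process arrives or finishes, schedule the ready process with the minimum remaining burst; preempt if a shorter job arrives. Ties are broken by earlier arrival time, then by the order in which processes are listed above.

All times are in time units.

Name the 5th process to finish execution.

Gantt: | J2 0-1 | J5 1-3 | J7 3-5 | J1 5-10 | J3 10-16 | J4 16-23 | J6 23-32 |
Completion: J1=10  J2=1  J3=16  J4=23  J5=3  J6=32  J7=5
Finish order: J2 → J5 → J7 → J1 → J3 → J4 → J6

J3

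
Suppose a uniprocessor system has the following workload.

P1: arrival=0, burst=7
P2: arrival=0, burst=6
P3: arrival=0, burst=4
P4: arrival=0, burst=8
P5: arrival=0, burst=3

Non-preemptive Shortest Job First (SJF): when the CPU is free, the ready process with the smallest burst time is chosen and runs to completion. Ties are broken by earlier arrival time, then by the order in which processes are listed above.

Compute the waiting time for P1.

13

Schedule: | P5 0-3 | P3 3-7 | P2 7-13 | P1 13-20 | P4 20-28 |
Completion: P1=20  P2=13  P3=7  P4=28  P5=3
Turnaround (C−A): P1=20  P2=13  P3=7  P4=28  P5=3
Waiting(P1) = turnaround − burst = 20 − 7 = 13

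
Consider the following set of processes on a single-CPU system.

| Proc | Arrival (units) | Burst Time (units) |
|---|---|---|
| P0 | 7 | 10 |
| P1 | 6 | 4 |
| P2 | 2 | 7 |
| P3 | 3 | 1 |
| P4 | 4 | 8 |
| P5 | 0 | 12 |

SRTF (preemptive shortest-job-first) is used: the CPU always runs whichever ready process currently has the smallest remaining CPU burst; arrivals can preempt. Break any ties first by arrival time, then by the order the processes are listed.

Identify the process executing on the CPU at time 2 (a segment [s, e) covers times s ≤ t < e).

Gantt: | P5 0-2 | P2 2-3 | P3 3-4 | P2 4-10 | P1 10-14 | P4 14-22 | P5 22-32 | P0 32-42 |
Completion: P0=42  P1=14  P2=10  P3=4  P4=22  P5=32
Turnaround (C−A): P0=35  P1=8  P2=8  P3=1  P4=18  P5=32

P2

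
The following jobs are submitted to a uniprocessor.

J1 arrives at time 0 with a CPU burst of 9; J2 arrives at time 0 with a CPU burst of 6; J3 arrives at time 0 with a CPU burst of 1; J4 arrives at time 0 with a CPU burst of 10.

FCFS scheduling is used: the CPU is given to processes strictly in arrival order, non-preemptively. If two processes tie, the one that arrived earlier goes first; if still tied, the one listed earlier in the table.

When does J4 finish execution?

26

Gantt: | J1 0-9 | J2 9-15 | J3 15-16 | J4 16-26 |
Completion: J1=9  J2=15  J3=16  J4=26
Turnaround (C−A): J1=9  J2=15  J3=16  J4=26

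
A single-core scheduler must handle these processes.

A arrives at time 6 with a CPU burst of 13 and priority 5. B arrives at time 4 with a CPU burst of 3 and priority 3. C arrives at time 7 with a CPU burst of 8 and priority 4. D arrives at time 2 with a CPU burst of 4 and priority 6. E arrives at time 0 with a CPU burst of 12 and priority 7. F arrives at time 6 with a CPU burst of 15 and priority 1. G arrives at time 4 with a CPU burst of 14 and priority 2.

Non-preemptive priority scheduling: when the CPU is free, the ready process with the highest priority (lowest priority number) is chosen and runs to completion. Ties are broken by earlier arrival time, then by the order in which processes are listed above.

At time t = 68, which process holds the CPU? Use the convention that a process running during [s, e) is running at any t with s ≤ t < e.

D

Timeline: | E 0-12 | F 12-27 | G 27-41 | B 41-44 | C 44-52 | A 52-65 | D 65-69 |
Completion: A=65  B=44  C=52  D=69  E=12  F=27  G=41
Turnaround (C−A): A=59  B=40  C=45  D=67  E=12  F=21  G=37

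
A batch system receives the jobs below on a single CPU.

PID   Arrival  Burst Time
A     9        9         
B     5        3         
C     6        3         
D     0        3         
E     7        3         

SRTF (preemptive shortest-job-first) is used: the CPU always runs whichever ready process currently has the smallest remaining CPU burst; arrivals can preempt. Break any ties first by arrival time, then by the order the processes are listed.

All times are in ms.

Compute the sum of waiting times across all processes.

11

Gantt: | D 0-3 | idle 3-5 | B 5-8 | C 8-11 | E 11-14 | A 14-23 |
Completion: A=23  B=8  C=11  D=3  E=14
Turnaround (C−A): A=14  B=3  C=5  D=3  E=7
Waiting = turnaround − burst: A=5, B=0, C=2, D=0, E=4
Total waiting = 5 + 0 + 2 + 0 + 4 = 11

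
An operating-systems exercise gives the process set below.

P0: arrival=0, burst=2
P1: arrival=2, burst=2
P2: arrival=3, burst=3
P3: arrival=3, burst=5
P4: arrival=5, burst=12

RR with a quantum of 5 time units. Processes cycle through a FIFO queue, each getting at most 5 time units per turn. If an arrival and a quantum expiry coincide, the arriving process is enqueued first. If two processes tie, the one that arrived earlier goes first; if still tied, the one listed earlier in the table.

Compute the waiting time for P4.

7

Gantt: | P0 0-2 | P1 2-4 | P2 4-7 | P3 7-12 | P4 12-24 |
Completion: P0=2  P1=4  P2=7  P3=12  P4=24
Turnaround (C−A): P0=2  P1=2  P2=4  P3=9  P4=19
Waiting(P4) = turnaround − burst = 19 − 12 = 7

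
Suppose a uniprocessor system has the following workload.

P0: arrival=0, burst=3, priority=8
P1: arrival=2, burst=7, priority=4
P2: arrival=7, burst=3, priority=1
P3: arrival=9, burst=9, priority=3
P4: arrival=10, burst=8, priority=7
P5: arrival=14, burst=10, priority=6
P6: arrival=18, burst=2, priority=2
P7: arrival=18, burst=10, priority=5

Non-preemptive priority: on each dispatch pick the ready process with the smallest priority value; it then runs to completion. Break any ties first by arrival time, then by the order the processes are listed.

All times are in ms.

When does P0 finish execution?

3

Timeline: | P0 0-3 | P1 3-10 | P2 10-13 | P3 13-22 | P6 22-24 | P7 24-34 | P5 34-44 | P4 44-52 |
Completion: P0=3  P1=10  P2=13  P3=22  P4=52  P5=44  P6=24  P7=34
Turnaround (C−A): P0=3  P1=8  P2=6  P3=13  P4=42  P5=30  P6=6  P7=16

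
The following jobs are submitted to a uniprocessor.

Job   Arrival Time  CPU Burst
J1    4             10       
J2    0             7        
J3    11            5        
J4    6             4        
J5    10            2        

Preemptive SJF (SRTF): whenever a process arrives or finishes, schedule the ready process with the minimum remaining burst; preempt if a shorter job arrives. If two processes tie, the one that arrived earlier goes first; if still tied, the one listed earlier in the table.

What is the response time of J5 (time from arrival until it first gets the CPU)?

1

Timeline: | J2 0-7 | J4 7-11 | J5 11-13 | J3 13-18 | J1 18-28 |
Completion: J1=28  J2=7  J3=18  J4=11  J5=13
Response(J5) = first start − arrival = 11 − 10 = 1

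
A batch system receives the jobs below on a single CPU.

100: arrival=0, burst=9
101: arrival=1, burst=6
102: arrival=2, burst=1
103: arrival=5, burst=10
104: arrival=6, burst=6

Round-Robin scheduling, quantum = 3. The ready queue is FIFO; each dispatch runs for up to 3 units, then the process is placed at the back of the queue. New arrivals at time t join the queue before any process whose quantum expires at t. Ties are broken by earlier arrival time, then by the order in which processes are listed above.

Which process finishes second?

101

Timeline: | 100 0-3 | 101 3-6 | 102 6-7 | 100 7-10 | 103 10-13 | 104 13-16 | 101 16-19 | 100 19-22 | 103 22-25 | 104 25-28 | 103 28-32 |
Completion: 100=22  101=19  102=7  103=32  104=28
Turnaround (C−A): 100=22  101=18  102=5  103=27  104=22
Finish order: 102 → 101 → 100 → 104 → 103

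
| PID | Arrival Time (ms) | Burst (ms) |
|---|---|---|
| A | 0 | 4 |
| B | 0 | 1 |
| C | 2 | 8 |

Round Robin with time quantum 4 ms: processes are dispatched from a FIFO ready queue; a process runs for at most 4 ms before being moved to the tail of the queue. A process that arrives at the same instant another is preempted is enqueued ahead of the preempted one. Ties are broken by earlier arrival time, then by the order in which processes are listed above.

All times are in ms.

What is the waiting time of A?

0

Schedule: | A 0-4 | B 4-5 | C 5-13 |
Completion: A=4  B=5  C=13
Waiting(A) = turnaround − burst = 4 − 4 = 0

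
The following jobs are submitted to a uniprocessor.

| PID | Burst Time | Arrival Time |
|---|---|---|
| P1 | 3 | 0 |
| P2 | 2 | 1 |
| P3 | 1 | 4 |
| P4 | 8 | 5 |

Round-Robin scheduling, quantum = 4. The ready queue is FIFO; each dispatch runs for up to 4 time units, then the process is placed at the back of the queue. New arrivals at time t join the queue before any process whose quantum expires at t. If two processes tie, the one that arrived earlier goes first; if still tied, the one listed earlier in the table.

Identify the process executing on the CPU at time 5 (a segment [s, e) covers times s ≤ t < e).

P3

Gantt: | P1 0-3 | P2 3-5 | P3 5-6 | P4 6-14 |
Completion: P1=3  P2=5  P3=6  P4=14
Turnaround (C−A): P1=3  P2=4  P3=2  P4=9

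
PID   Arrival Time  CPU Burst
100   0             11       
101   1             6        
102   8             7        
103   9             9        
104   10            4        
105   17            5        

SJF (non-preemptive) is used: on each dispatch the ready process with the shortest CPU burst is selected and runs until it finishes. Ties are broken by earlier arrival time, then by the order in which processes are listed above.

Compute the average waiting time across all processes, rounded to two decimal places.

10.17

Schedule: | 100 0-11 | 104 11-15 | 101 15-21 | 105 21-26 | 102 26-33 | 103 33-42 |
Completion: 100=11  101=21  102=33  103=42  104=15  105=26
Turnaround (C−A): 100=11  101=20  102=25  103=33  104=5  105=9
Waiting times: 100=0, 101=14, 102=18, 103=24, 104=1, 105=4
Average waiting = (0+14+18+24+1+4) / 6 = 61/6 = 10.17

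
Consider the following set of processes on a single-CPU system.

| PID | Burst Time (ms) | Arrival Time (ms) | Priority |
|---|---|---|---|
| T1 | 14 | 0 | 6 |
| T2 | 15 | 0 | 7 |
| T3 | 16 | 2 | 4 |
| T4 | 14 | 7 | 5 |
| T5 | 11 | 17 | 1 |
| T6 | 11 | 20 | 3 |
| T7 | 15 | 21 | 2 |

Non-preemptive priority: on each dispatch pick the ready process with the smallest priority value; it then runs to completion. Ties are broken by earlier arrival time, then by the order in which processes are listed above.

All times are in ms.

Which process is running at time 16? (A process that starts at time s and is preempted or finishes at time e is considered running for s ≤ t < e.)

Timeline: | T1 0-14 | T3 14-30 | T5 30-41 | T7 41-56 | T6 56-67 | T4 67-81 | T2 81-96 |
Completion: T1=14  T2=96  T3=30  T4=81  T5=41  T6=67  T7=56
Turnaround (C−A): T1=14  T2=96  T3=28  T4=74  T5=24  T6=47  T7=35

T3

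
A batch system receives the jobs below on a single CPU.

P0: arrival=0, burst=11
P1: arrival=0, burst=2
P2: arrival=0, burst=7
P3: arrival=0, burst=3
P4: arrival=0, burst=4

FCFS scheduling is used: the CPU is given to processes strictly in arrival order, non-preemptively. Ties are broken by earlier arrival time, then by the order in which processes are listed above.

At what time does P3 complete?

23

Schedule: | P0 0-11 | P1 11-13 | P2 13-20 | P3 20-23 | P4 23-27 |
Completion: P0=11  P1=13  P2=20  P3=23  P4=27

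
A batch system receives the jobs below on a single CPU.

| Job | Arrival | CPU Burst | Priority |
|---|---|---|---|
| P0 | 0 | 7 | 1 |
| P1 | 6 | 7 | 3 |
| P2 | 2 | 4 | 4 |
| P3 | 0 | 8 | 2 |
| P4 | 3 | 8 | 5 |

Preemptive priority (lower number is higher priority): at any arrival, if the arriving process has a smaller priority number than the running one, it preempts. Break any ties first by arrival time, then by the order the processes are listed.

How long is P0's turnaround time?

7

Gantt: | P0 0-7 | P3 7-15 | P1 15-22 | P2 22-26 | P4 26-34 |
Completion: P0=7  P1=22  P2=26  P3=15  P4=34
Turnaround (C−A): P0=7  P1=16  P2=24  P3=15  P4=31
Turnaround(P0) = completion − arrival = 7 − 0 = 7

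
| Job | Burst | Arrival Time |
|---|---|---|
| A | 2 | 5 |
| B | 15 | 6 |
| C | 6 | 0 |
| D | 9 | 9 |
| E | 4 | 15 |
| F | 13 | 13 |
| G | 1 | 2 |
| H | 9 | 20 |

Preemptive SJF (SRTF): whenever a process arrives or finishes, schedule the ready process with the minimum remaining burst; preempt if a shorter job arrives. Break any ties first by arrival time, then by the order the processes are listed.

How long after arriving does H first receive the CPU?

2

Schedule: | C 0-2 | G 2-3 | C 3-7 | A 7-9 | D 9-18 | E 18-22 | H 22-31 | F 31-44 | B 44-59 |
Completion: A=9  B=59  C=7  D=18  E=22  F=44  G=3  H=31
Turnaround (C−A): A=4  B=53  C=7  D=9  E=7  F=31  G=1  H=11
Response(H) = first start − arrival = 22 − 20 = 2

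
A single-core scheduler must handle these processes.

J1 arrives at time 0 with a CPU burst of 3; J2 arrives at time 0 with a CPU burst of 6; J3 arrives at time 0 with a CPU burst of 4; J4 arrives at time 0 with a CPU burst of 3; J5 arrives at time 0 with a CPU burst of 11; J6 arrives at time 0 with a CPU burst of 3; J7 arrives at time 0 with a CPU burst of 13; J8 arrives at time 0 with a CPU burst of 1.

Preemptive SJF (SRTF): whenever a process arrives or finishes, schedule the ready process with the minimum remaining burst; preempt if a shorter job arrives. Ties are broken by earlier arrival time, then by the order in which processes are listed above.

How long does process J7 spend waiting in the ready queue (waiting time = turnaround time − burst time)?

31

Gantt: | J8 0-1 | J1 1-4 | J4 4-7 | J6 7-10 | J3 10-14 | J2 14-20 | J5 20-31 | J7 31-44 |
Completion: J1=4  J2=20  J3=14  J4=7  J5=31  J6=10  J7=44  J8=1
Turnaround (C−A): J1=4  J2=20  J3=14  J4=7  J5=31  J6=10  J7=44  J8=1
Waiting(J7) = turnaround − burst = 44 − 13 = 31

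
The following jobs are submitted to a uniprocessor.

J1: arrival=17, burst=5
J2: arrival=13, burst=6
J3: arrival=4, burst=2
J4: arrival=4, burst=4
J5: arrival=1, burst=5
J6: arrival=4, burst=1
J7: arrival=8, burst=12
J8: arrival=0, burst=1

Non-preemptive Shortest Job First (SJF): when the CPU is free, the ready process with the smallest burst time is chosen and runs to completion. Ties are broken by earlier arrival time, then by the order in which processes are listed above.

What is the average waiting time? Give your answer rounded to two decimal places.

3.50

Schedule: | J8 0-1 | J5 1-6 | J6 6-7 | J3 7-9 | J4 9-13 | J2 13-19 | J1 19-24 | J7 24-36 |
Completion: J1=24  J2=19  J3=9  J4=13  J5=6  J6=7  J7=36  J8=1
Waiting times: J1=2, J2=0, J3=3, J4=5, J5=0, J6=2, J7=16, J8=0
Average waiting = (2+0+3+5+0+2+16+0) / 8 = 28/8 = 3.50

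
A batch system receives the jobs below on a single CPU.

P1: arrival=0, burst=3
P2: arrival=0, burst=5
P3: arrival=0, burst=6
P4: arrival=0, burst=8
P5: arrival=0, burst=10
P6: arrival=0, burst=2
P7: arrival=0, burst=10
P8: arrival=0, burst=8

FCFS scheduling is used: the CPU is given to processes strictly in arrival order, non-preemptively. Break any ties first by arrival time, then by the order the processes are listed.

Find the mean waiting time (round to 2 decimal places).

Timeline: | P1 0-3 | P2 3-8 | P3 8-14 | P4 14-22 | P5 22-32 | P6 32-34 | P7 34-44 | P8 44-52 |
Completion: P1=3  P2=8  P3=14  P4=22  P5=32  P6=34  P7=44  P8=52
Turnaround (C−A): P1=3  P2=8  P3=14  P4=22  P5=32  P6=34  P7=44  P8=52
Waiting times: P1=0, P2=3, P3=8, P4=14, P5=22, P6=32, P7=34, P8=44
Average waiting = (0+3+8+14+22+32+34+44) / 8 = 157/8 = 19.63

19.63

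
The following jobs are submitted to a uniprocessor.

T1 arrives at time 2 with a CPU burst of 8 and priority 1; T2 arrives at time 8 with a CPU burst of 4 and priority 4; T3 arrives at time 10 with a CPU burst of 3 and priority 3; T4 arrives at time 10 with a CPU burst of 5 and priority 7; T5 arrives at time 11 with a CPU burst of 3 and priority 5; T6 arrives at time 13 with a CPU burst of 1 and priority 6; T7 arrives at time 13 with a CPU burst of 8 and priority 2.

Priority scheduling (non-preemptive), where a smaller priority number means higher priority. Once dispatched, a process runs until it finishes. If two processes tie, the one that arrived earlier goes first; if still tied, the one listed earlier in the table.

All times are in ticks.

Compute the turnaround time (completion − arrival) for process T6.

16

Schedule: | idle 0-2 | T1 2-10 | T3 10-13 | T7 13-21 | T2 21-25 | T5 25-28 | T6 28-29 | T4 29-34 |
Completion: T1=10  T2=25  T3=13  T4=34  T5=28  T6=29  T7=21
Turnaround(T6) = completion − arrival = 29 − 13 = 16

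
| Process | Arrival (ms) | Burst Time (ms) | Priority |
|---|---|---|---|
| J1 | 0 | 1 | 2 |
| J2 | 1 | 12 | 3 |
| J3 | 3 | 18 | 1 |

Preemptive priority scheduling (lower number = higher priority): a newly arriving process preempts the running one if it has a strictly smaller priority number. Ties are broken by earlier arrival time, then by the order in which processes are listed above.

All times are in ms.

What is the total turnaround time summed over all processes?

Schedule: | J1 0-1 | J2 1-3 | J3 3-21 | J2 21-31 |
Completion: J1=1  J2=31  J3=21
Turnaround (C−A): J1=1  J2=30  J3=18
Turnaround = completion − arrival: J1=1, J2=30, J3=18
Total turnaround = 1 + 30 + 18 = 49

49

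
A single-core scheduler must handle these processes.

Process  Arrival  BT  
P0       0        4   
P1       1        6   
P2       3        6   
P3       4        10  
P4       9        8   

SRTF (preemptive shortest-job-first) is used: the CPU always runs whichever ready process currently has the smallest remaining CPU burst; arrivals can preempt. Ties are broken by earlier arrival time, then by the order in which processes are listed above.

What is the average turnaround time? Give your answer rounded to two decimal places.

Schedule: | P0 0-4 | P1 4-10 | P2 10-16 | P4 16-24 | P3 24-34 |
Completion: P0=4  P1=10  P2=16  P3=34  P4=24
Turnaround times: P0=4, P1=9, P2=13, P3=30, P4=15
Average turnaround = (4+9+13+30+15) / 5 = 71/5 = 14.20

14.20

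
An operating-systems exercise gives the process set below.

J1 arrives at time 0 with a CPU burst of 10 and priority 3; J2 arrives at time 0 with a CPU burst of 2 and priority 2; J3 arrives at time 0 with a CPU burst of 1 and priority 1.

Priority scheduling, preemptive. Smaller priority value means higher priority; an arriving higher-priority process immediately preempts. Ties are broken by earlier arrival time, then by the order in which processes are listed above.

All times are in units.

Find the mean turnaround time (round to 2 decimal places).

5.67

Schedule: | J3 0-1 | J2 1-3 | J1 3-13 |
Completion: J1=13  J2=3  J3=1
Turnaround (C−A): J1=13  J2=3  J3=1
Turnaround times: J1=13, J2=3, J3=1
Average turnaround = (13+3+1) / 3 = 17/3 = 5.67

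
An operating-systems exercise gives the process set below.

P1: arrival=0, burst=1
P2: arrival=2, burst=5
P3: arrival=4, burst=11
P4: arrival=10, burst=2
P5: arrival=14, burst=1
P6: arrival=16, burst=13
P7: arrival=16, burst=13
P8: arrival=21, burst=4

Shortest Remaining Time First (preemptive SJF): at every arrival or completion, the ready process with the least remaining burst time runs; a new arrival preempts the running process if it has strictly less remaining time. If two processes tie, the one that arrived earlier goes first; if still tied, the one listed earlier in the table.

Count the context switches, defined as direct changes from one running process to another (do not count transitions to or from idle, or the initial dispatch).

8

Schedule: | P1 0-1 | idle 1-2 | P2 2-7 | P3 7-10 | P4 10-12 | P3 12-14 | P5 14-15 | P3 15-21 | P8 21-25 | P6 25-38 | P7 38-51 |
Completion: P1=1  P2=7  P3=21  P4=12  P5=15  P6=38  P7=51  P8=25
Turnaround (C−A): P1=1  P2=5  P3=17  P4=2  P5=1  P6=22  P7=35  P8=4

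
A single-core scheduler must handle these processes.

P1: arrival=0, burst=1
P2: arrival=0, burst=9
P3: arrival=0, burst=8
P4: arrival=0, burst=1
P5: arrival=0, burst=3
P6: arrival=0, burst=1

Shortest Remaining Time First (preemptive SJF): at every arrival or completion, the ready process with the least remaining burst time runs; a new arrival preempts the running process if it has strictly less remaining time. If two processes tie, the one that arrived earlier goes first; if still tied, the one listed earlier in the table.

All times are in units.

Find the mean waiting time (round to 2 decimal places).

4.33

Gantt: | P1 0-1 | P4 1-2 | P6 2-3 | P5 3-6 | P3 6-14 | P2 14-23 |
Completion: P1=1  P2=23  P3=14  P4=2  P5=6  P6=3
Waiting times: P1=0, P2=14, P3=6, P4=1, P5=3, P6=2
Average waiting = (0+14+6+1+3+2) / 6 = 26/6 = 4.33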